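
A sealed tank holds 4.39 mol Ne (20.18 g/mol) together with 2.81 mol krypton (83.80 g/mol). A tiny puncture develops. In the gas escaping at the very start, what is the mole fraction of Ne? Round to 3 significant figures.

0.761

The effusion rate of species i is ∝ p_i/√M_i ∝ n_i/√M_i.
So x_Ne in the escaping gas = (n_Ne/√M_Ne) / Σ(n_i/√M_i)
= (4.39/√20.18) / (4.39/√20.18 + 2.81/√83.80) = 0.9772/(0.9772 + 0.3070) = 0.761.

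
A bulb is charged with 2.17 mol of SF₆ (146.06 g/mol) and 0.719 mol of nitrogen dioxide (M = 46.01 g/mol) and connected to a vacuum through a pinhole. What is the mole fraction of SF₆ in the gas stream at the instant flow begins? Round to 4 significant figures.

Effusion rate of each component ∝ n_i/√M_i (partial pressure × 1/√M).
Mole fraction of SF₆ in the effusate = (n_SF₆/√M_SF₆) / (n_SF₆/√M_SF₆ + n_NO₂/√M_NO₂)
= (2.17/√146.06) / (2.17/√146.06 + 0.719/√46.01) = 0.1796/(0.1796 + 0.1060) = 0.6288.

0.6288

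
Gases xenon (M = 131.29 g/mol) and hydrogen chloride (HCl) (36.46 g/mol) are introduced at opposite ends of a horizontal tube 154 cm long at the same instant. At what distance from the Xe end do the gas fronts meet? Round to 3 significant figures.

53.1 cm

The fronts meet when d_Xe + d_HCl = L with d_Xe/d_HCl = √(M_HCl/M_Xe) (Graham's law). Here √(M_HCl/M_Xe) = √(36.46/131.29) = 0.5270.
With d_Xe + d_HCl = 154 cm, d_HCl = 154/(1 + 0.5270) = 100.9 cm.
d_Xe = 154 − 100.9 = 53.1 cm.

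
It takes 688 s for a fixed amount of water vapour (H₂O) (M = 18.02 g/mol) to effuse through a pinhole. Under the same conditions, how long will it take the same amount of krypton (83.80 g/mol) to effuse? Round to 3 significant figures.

Since effusion rate ∝ 1/√M, t_Kr/t_H₂O = √(M_Kr/M_H₂O) = √(83.80/18.02) = √4.650 = 2.156.
So the time for Kr is 688 × 2.156 = 1480 s.

1480 s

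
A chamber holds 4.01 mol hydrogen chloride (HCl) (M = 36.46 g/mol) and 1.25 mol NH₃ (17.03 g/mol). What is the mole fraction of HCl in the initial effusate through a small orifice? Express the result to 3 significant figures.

0.687

Each component's effusion rate ∝ (its partial pressure)·(1/√M) ∝ n_i/√M_i.
Mole fraction of HCl in the effusate = (n_HCl/√M_HCl) / (n_HCl/√M_HCl + n_NH₃/√M_NH₃)
= (4.01/√36.46) / (4.01/√36.46 + 1.25/√17.03) = 0.6641/(0.6641 + 0.3029) = 0.687.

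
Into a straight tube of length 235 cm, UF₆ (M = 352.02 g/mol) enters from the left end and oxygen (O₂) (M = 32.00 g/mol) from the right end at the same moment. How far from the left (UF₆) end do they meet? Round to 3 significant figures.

54.4 cm

Graham's law gives d_UF₆/d_O₂ = rate_UF₆/rate_O₂ = √(M_O₂/M_UF₆) = √(32.00/352.02) = 0.3015.
With d_UF₆ + d_O₂ = 235 cm, d_O₂ = 235/(1 + 0.3015) = 180.6 cm.
d_UF₆ = 235 − 180.6 = 54.4 cm.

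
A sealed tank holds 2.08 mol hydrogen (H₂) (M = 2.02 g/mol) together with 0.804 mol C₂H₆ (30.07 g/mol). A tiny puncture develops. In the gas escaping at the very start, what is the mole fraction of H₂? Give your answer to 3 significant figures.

0.909

Effusion rate of each component ∝ n_i/√M_i (partial pressure × 1/√M).
x_H₂(eff) = (n_H₂/√M_H₂) / (n_H₂/√M_H₂ + n_C₂H₆/√M_C₂H₆)
= (2.08/√2.02) / (2.08/√2.02 + 0.804/√30.07) = 1.463/(1.463 + 0.1466) = 0.909.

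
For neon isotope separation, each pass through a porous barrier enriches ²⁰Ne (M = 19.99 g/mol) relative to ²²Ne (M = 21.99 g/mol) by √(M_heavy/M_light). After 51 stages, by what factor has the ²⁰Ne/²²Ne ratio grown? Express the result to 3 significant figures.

Each stage multiplies the ratio by α = √(21.99/19.99), so after 51 stages the overall factor is α^51 = (21.99/19.99)^(51/2).
= 1.10005^(51/2) = 11.4.

11.4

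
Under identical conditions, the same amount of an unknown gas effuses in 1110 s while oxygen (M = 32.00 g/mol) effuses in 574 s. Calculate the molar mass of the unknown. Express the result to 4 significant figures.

119.7 g/mol

Graham's law gives t_X/t_O₂ = √(M_X/M_O₂).
1110/574 = 1.934 = √(M_X/32.00)
M_X = 32.00 × 1.934² = 32.00 × 3.740 = 119.7 g/mol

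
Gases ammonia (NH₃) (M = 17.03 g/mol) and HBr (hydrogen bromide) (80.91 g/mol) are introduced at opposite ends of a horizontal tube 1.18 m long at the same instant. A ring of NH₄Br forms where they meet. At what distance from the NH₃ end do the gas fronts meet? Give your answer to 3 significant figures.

0.809 m

The fronts meet when d_NH₃ + d_HBr = L with d_NH₃/d_HBr = √(M_HBr/M_NH₃) (Graham's law). Here √(M_HBr/M_NH₃) = √(80.91/17.03) = 2.180.
With d_NH₃ + d_HBr = 1.18 m, d_HBr = 1.18/(1 + 2.180) = 0.3711 m.
d_NH₃ = 1.18 − 0.3711 = 0.809 m.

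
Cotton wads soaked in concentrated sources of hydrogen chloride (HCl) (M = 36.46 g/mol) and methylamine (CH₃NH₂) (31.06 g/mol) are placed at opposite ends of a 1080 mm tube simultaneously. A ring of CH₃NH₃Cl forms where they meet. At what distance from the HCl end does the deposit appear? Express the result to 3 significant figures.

518 mm

Graham's law gives d_HCl/d_CH₃NH₂ = rate_HCl/rate_CH₃NH₂ = √(M_CH₃NH₂/M_HCl) = √(31.06/36.46) = 0.9230.
With d_HCl + d_CH₃NH₂ = 1080 mm, d_CH₃NH₂ = 1080/(1 + 0.9230) = 561.6 mm.
d_HCl = 1080 − 561.6 = 518 mm.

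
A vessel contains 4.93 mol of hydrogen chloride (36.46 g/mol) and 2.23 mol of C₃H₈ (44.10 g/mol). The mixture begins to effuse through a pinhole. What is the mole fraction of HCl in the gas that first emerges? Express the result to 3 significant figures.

The effusion rate of species i is ∝ p_i/√M_i ∝ n_i/√M_i.
So x_HCl in the escaping gas = (n_HCl/√M_HCl) / Σ(n_i/√M_i)
= (4.93/√36.46) / (4.93/√36.46 + 2.23/√44.10) = 0.8165/(0.8165 + 0.3358) = 0.709.

0.709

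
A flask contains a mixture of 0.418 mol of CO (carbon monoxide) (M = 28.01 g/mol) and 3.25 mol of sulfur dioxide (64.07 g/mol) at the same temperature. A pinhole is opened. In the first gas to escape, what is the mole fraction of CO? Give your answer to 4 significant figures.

Rate_i ∝ x_i/√M_i (Graham's law weighted by mole fraction), so the effusate composition follows n_i/√M_i.
So x_CO in the escaping gas = (n_CO/√M_CO) / Σ(n_i/√M_i)
= (0.418/√28.01) / (0.418/√28.01 + 3.25/√64.07) = 0.07898/(0.07898 + 0.4060) = 0.1628.

0.1628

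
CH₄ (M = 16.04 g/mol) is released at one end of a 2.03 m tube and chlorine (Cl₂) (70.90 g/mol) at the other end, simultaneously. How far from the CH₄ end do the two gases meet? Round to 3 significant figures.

1.38 m

The fronts meet when d_CH₄ + d_Cl₂ = L with d_CH₄/d_Cl₂ = √(M_Cl₂/M_CH₄) (Graham's law). Here √(M_Cl₂/M_CH₄) = √(70.90/16.04) = 2.102.
With d_CH₄ + d_Cl₂ = 2.03 m, d_Cl₂ = 2.03/(1 + 2.102) = 0.6543 m.
d_CH₄ = 2.03 − 0.6543 = 1.38 m.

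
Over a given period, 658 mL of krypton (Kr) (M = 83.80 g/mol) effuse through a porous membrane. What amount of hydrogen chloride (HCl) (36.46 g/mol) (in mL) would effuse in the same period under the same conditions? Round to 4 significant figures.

Using Graham's law: rate_HCl/rate_Kr = √(M_Kr/M_HCl) = √(83.80/36.46) = √2.298 = 1.516.
So the volume for HCl is 658 × 1.516 = 997.6 mL.

997.6 mL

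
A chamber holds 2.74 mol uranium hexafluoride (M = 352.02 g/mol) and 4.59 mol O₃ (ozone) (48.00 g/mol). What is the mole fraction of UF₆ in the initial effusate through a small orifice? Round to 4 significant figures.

The effusion rate of species i is ∝ p_i/√M_i ∝ n_i/√M_i.
Mole fraction of UF₆ in the effusate = (n_UF₆/√M_UF₆) / (n_UF₆/√M_UF₆ + n_O₃/√M_O₃)
= (2.74/√352.02) / (2.74/√352.02 + 4.59/√48.00) = 0.1460/(0.1460 + 0.6625) = 0.1806.

0.1806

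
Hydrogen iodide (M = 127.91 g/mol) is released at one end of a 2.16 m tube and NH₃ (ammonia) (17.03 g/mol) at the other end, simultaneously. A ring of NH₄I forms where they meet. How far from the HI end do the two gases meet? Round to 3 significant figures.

Graham's law gives d_HI/d_NH₃ = rate_HI/rate_NH₃ = √(M_NH₃/M_HI) = √(17.03/127.91) = 0.3649.
With d_HI + d_NH₃ = 2.16 m, d_NH₃ = 2.16/(1 + 0.3649) = 1.583 m.
d_HI = 2.16 − 1.583 = 0.577 m.

0.577 m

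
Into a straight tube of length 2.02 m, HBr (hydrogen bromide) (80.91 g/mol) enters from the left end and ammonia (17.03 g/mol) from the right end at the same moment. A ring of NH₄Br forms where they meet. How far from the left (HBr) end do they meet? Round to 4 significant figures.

In equal time, each gas travels a distance ∝ its rate ∝ 1/√M, so d_HBr/d_NH₃ = √(M_NH₃/M_HBr) = √(17.03/80.91) = 0.4588.
With d_HBr + d_NH₃ = 2.02 m, d_NH₃ = 2.02/(1 + 0.4588) = 1.385 m.
d_HBr = 2.02 − 1.385 = 0.6353 m.

0.6353 m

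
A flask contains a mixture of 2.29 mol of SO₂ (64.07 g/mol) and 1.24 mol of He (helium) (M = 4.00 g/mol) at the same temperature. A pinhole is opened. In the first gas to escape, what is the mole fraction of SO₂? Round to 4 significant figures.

Effusion rate of each component ∝ n_i/√M_i (partial pressure × 1/√M).
Mole fraction of SO₂ in the effusate = (n_SO₂/√M_SO₂) / (n_SO₂/√M_SO₂ + n_He/√M_He)
= (2.29/√64.07) / (2.29/√64.07 + 1.24/√4.00) = 0.2861/(0.2861 + 0.6200) = 0.3157.

0.3157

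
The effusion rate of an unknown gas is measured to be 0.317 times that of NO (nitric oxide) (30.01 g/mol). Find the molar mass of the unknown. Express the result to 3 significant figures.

299 g/mol

Since effusion rate ∝ 1/√M, rate_X/rate_NO = √(M_NO/M_X).
0.317 = √(30.01/M_X)
M_X = 30.01 / 0.317² = 30.01 / 0.1005 = 299 g/mol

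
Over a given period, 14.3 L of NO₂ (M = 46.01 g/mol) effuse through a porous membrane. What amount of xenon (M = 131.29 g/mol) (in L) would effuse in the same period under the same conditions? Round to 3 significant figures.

Since effusion rate ∝ 1/√M, rate_Xe/rate_NO₂ = √(M_NO₂/M_Xe) = √(46.01/131.29) = √0.3504 = 0.5920.
So the volume for Xe is 14.3 × 0.5920 = 8.47 L.

8.47 L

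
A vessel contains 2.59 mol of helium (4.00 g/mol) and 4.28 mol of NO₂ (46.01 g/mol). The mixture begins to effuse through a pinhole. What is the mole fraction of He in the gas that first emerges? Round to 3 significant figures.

0.672

Effusion rate of each component ∝ n_i/√M_i (partial pressure × 1/√M).
x_He(eff) = (n_He/√M_He) / (n_He/√M_He + n_NO₂/√M_NO₂)
= (2.59/√4.00) / (2.59/√4.00 + 4.28/√46.01) = 1.295/(1.295 + 0.6310) = 0.672.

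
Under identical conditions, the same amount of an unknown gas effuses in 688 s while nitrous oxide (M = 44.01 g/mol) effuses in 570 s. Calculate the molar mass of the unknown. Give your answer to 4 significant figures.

64.12 g/mol

Using Graham's law: t_X/t_N₂O = √(M_X/M_N₂O).
688/570 = 1.207 = √(M_X/44.01)
M_X = 44.01 × 1.207² = 44.01 × 1.457 = 64.12 g/mol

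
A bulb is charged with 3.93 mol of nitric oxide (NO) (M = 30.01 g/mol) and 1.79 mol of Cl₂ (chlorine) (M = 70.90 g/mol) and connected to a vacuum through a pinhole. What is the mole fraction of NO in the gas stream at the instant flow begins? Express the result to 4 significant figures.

0.7714

Each component's effusion rate ∝ (its partial pressure)·(1/√M) ∝ n_i/√M_i.
So x_NO in the escaping gas = (n_NO/√M_NO) / Σ(n_i/√M_i)
= (3.93/√30.01) / (3.93/√30.01 + 1.79/√70.90) = 0.7174/(0.7174 + 0.2126) = 0.7714.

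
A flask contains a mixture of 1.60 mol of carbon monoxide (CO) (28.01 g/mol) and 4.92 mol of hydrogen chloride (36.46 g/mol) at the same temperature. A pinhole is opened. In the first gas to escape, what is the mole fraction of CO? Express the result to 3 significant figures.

Rate_i ∝ x_i/√M_i (Graham's law weighted by mole fraction), so the effusate composition follows n_i/√M_i.
Mole fraction of CO in the effusate = (n_CO/√M_CO) / (n_CO/√M_CO + n_HCl/√M_HCl)
= (1.60/√28.01) / (1.60/√28.01 + 4.92/√36.46) = 0.3023/(0.3023 + 0.8148) = 0.271.

0.271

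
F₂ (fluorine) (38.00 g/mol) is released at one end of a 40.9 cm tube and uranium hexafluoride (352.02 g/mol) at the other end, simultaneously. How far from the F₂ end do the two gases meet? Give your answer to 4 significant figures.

Distances travelled in equal time are proportional to diffusion rates, so d_F₂/d_UF₆ = √(M_UF₆/M_F₂) = √(352.02/38.00) = 3.044.
With d_F₂ + d_UF₆ = 40.9 cm, d_UF₆ = 40.9/(1 + 3.044) = 10.11 cm.
d_F₂ = 40.9 − 10.11 = 30.79 cm.

30.79 cm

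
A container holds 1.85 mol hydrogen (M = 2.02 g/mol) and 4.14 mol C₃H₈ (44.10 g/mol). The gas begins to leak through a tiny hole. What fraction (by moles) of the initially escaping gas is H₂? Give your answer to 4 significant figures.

0.6762

Rate_i ∝ x_i/√M_i (Graham's law weighted by mole fraction), so the effusate composition follows n_i/√M_i.
x_H₂(eff) = (n_H₂/√M_H₂) / (n_H₂/√M_H₂ + n_C₃H₈/√M_C₃H₈)
= (1.85/√2.02) / (1.85/√2.02 + 4.14/√44.10) = 1.302/(1.302 + 0.6234) = 0.6762.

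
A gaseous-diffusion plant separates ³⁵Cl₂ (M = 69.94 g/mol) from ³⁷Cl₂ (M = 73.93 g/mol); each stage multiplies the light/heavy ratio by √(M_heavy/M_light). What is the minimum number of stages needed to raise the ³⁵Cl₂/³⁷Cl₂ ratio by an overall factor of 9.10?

80

With α = √(73.93/69.94) per stage, ln α = ½ ln(1.05705) = 0.02774.
Need α^N ≥ 9.10 ⇒ N ≥ ln(9.10) / ln α = 2.208 / 0.02774 = 79.60.
Rounding up, N = 80 stages.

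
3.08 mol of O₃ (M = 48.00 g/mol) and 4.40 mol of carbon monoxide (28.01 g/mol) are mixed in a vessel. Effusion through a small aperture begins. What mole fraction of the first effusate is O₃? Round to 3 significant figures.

0.348

Rate_i ∝ x_i/√M_i (Graham's law weighted by mole fraction), so the effusate composition follows n_i/√M_i.
So x_O₃ in the escaping gas = (n_O₃/√M_O₃) / Σ(n_i/√M_i)
= (3.08/√48.00) / (3.08/√48.00 + 4.40/√28.01) = 0.4446/(0.4446 + 0.8314) = 0.348.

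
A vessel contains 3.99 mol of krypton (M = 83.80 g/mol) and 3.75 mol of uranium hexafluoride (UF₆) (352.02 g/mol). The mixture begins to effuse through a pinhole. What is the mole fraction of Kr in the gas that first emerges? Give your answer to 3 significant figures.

Effusion rate of each component ∝ n_i/√M_i (partial pressure × 1/√M).
x_Kr(eff) = (n_Kr/√M_Kr) / (n_Kr/√M_Kr + n_UF₆/√M_UF₆)
= (3.99/√83.80) / (3.99/√83.80 + 3.75/√352.02) = 0.4359/(0.4359 + 0.1999) = 0.686.

0.686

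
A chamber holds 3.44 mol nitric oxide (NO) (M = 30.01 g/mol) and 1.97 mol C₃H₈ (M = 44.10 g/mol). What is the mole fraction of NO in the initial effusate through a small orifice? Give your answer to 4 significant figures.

0.6792

Effusion rate of each component ∝ n_i/√M_i (partial pressure × 1/√M).
So x_NO in the escaping gas = (n_NO/√M_NO) / Σ(n_i/√M_i)
= (3.44/√30.01) / (3.44/√30.01 + 1.97/√44.10) = 0.6280/(0.6280 + 0.2967) = 0.6792.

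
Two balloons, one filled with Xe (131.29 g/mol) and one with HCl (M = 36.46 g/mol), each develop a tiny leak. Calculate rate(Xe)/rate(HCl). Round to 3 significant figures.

0.527

Using Graham's law: rate_Xe/rate_HCl = √(M_HCl/M_Xe) = √(36.46/131.29) = √0.2777 = 0.527.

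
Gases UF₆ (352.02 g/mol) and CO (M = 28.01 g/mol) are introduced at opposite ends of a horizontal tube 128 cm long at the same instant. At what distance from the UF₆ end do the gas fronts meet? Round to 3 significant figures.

28.2 cm

Distances travelled in equal time are proportional to diffusion rates, so d_UF₆/d_CO = √(M_CO/M_UF₆) = √(28.01/352.02) = 0.2821.
With d_UF₆ + d_CO = 128 cm, d_CO = 128/(1 + 0.2821) = 99.84 cm.
d_UF₆ = 128 − 99.84 = 28.2 cm.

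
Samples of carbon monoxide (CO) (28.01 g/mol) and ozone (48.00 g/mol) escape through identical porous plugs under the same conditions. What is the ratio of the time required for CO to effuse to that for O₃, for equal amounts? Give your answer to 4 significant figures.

Graham's law gives t_CO/t_O₃ = √(M_CO/M_O₃) = √(28.01/48.00) = √0.5835 = 0.7639.

0.7639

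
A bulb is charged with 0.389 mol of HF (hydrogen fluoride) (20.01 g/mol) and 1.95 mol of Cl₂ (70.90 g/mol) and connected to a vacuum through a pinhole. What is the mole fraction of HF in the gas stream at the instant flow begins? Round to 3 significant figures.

Each component's effusion rate ∝ (its partial pressure)·(1/√M) ∝ n_i/√M_i.
So x_HF in the escaping gas = (n_HF/√M_HF) / Σ(n_i/√M_i)
= (0.389/√20.01) / (0.389/√20.01 + 1.95/√70.90) = 0.08696/(0.08696 + 0.2316) = 0.273.

0.273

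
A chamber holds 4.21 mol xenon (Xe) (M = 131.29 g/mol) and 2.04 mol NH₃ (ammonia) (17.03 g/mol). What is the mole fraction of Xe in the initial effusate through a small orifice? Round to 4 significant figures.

0.4264

Each component's effusion rate ∝ (its partial pressure)·(1/√M) ∝ n_i/√M_i.
So x_Xe in the escaping gas = (n_Xe/√M_Xe) / Σ(n_i/√M_i)
= (4.21/√131.29) / (4.21/√131.29 + 2.04/√17.03) = 0.3674/(0.3674 + 0.4943) = 0.4264.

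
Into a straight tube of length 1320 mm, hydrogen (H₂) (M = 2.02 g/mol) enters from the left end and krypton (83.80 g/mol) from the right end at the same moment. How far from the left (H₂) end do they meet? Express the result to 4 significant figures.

Graham's law gives d_H₂/d_Kr = rate_H₂/rate_Kr = √(M_Kr/M_H₂) = √(83.80/2.02) = 6.441.
With d_H₂ + d_Kr = 1320 mm, d_Kr = 1320/(1 + 6.441) = 177.4 mm.
d_H₂ = 1320 − 177.4 = 1143 mm.

1143 mm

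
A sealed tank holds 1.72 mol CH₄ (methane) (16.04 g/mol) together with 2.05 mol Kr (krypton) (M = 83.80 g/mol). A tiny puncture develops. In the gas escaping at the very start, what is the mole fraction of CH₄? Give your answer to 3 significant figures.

The effusion rate of species i is ∝ p_i/√M_i ∝ n_i/√M_i.
Mole fraction of CH₄ in the effusate = (n_CH₄/√M_CH₄) / (n_CH₄/√M_CH₄ + n_Kr/√M_Kr)
= (1.72/√16.04) / (1.72/√16.04 + 2.05/√83.80) = 0.4295/(0.4295 + 0.2239) = 0.657.

0.657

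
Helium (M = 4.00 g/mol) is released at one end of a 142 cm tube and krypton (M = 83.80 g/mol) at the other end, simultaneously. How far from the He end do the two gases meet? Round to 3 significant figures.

In equal time, each gas travels a distance ∝ its rate ∝ 1/√M, so d_He/d_Kr = √(M_Kr/M_He) = √(83.80/4.00) = 4.577.
With d_He + d_Kr = 142 cm, d_Kr = 142/(1 + 4.577) = 25.46 cm.
d_He = 142 − 25.46 = 117 cm.

117 cm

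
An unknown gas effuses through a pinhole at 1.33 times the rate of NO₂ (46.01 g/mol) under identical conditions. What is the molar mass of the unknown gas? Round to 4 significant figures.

By Graham's law, rate_X/rate_NO₂ = √(M_NO₂/M_X).
1.33 = √(46.01/M_X)
M_X = 46.01 / 1.33² = 46.01 / 1.769 = 26.01 g/mol

26.01 g/mol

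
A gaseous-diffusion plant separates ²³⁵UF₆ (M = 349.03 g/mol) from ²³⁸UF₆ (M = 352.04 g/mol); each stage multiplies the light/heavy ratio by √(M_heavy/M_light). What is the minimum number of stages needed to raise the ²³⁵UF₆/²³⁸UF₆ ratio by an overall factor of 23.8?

Per stage α = (352.04/349.03)^(1/2) = 1.00862^0.5, giving ln α = 0.004293.
Need α^N ≥ 23.8 ⇒ N ≥ ln(23.8) / ln α = 3.170 / 0.004293 = 738.26.
So at least 739 stages are needed.

739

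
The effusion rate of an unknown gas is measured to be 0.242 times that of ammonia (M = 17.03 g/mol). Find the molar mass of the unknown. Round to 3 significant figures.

291 g/mol

Graham's law gives rate_X/rate_NH₃ = √(M_NH₃/M_X).
0.242 = √(17.03/M_X)
M_X = 17.03 / 0.242² = 17.03 / 0.05856 = 291 g/mol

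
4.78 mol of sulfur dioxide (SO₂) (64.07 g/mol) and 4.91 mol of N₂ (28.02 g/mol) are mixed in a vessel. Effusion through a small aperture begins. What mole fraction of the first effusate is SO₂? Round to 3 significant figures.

The effusion rate of species i is ∝ p_i/√M_i ∝ n_i/√M_i.
So x_SO₂ in the escaping gas = (n_SO₂/√M_SO₂) / Σ(n_i/√M_i)
= (4.78/√64.07) / (4.78/√64.07 + 4.91/√28.02) = 0.5972/(0.5972 + 0.9276) = 0.392.

0.392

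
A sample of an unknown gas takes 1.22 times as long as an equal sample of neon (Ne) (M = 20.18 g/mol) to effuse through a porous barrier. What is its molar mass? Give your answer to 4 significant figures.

Using Graham's law: t_X/t_Ne = √(M_X/M_Ne).
1.22 = √(M_X/20.18)
M_X = 20.18 × 1.22² = 20.18 × 1.488 = 30.04 g/mol

30.04 g/mol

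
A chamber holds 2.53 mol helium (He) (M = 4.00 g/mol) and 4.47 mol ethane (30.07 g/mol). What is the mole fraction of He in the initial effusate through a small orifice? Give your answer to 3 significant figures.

0.608

Each component's effusion rate ∝ (its partial pressure)·(1/√M) ∝ n_i/√M_i.
So x_He in the escaping gas = (n_He/√M_He) / Σ(n_i/√M_i)
= (2.53/√4.00) / (2.53/√4.00 + 4.47/√30.07) = 1.265/(1.265 + 0.8152) = 0.608.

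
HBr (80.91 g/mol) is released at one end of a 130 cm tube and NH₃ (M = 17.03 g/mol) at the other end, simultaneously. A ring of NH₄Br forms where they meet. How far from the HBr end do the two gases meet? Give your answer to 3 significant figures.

40.9 cm

Distances travelled in equal time are proportional to diffusion rates, so d_HBr/d_NH₃ = √(M_NH₃/M_HBr) = √(17.03/80.91) = 0.4588.
With d_HBr + d_NH₃ = 130 cm, d_NH₃ = 130/(1 + 0.4588) = 89.12 cm.
d_HBr = 130 − 89.12 = 40.9 cm.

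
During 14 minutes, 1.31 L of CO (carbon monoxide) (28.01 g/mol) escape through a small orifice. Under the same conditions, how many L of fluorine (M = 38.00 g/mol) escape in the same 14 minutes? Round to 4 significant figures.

1.125 L

By Graham's law, rate_F₂/rate_CO = √(M_CO/M_F₂) = √(28.01/38.00) = √0.7371 = 0.8585.
So the volume for F₂ is 1.31 × 0.8585 = 1.125 L.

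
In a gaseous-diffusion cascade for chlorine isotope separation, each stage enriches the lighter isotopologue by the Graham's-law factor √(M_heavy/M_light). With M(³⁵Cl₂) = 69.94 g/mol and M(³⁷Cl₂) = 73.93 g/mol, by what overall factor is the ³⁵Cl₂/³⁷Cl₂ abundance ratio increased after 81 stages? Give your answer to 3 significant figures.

9.46

Each stage multiplies the ratio by α = √(73.93/69.94), so after 81 stages the overall factor is α^81 = (73.93/69.94)^(81/2).
= 1.05705^(81/2) = 9.46.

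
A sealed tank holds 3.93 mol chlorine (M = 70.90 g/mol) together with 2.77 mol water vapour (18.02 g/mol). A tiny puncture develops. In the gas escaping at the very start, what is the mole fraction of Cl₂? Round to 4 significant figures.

Rate_i ∝ x_i/√M_i (Graham's law weighted by mole fraction), so the effusate composition follows n_i/√M_i.
So x_Cl₂ in the escaping gas = (n_Cl₂/√M_Cl₂) / Σ(n_i/√M_i)
= (3.93/√70.90) / (3.93/√70.90 + 2.77/√18.02) = 0.4667/(0.4667 + 0.6525) = 0.4170.

0.4170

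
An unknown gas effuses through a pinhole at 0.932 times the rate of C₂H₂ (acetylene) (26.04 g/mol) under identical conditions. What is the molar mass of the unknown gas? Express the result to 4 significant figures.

29.98 g/mol

Since effusion rate ∝ 1/√M, rate_X/rate_C₂H₂ = √(M_C₂H₂/M_X).
0.932 = √(26.04/M_X)
M_X = 26.04 / 0.932² = 26.04 / 0.8686 = 29.98 g/mol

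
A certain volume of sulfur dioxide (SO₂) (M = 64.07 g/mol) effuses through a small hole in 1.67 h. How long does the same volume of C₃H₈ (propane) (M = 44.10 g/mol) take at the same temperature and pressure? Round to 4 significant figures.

1.386 h

By Graham's law, t_C₃H₈/t_SO₂ = √(M_C₃H₈/M_SO₂) = √(44.10/64.07) = √0.6883 = 0.8296.
So the time for C₃H₈ is 1.67 × 0.8296 = 1.386 h.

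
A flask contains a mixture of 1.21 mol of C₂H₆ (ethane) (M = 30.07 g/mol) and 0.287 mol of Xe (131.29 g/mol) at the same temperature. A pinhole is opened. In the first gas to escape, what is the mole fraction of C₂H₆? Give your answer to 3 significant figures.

0.898

Effusion rate of each component ∝ n_i/√M_i (partial pressure × 1/√M).
Mole fraction of C₂H₆ in the effusate = (n_C₂H₆/√M_C₂H₆) / (n_C₂H₆/√M_C₂H₆ + n_Xe/√M_Xe)
= (1.21/√30.07) / (1.21/√30.07 + 0.287/√131.29) = 0.2207/(0.2207 + 0.02505) = 0.898.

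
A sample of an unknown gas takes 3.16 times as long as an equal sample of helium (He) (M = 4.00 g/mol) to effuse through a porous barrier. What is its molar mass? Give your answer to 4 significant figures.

Graham's law gives t_X/t_He = √(M_X/M_He).
3.16 = √(M_X/4.00)
M_X = 4.00 × 3.16² = 4.00 × 9.986 = 39.94 g/mol

39.94 g/mol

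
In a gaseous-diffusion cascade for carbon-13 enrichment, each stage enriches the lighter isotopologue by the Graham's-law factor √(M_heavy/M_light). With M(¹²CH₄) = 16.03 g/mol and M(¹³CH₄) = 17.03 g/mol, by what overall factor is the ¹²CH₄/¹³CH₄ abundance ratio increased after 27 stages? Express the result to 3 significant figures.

2.26

Each stage multiplies the ratio by α = √(17.03/16.03), so after 27 stages the overall factor is α^27 = (17.03/16.03)^(27/2).
= 1.06238^(27/2) = 2.26.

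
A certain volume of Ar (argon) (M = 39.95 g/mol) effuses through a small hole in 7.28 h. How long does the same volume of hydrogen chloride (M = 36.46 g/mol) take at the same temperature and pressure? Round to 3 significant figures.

Since effusion rate ∝ 1/√M, t_HCl/t_Ar = √(M_HCl/M_Ar) = √(36.46/39.95) = √0.9126 = 0.9553.
So the time for HCl is 7.28 × 0.9553 = 6.95 h.

6.95 h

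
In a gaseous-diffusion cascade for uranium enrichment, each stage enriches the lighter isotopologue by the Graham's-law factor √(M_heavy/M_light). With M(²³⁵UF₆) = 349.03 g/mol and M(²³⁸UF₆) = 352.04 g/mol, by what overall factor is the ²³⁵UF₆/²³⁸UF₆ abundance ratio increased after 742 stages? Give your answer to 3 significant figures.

The single-stage factor is √(M_heavy/M_light), so 742 stages give [√(352.04/349.03)]^742 = (352.04/349.03)^(742/2).
= 1.00862^371 = 24.2.

24.2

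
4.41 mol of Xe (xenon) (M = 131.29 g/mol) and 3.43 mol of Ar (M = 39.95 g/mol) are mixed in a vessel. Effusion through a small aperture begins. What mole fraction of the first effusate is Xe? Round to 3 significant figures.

0.415

Each component's effusion rate ∝ (its partial pressure)·(1/√M) ∝ n_i/√M_i.
So x_Xe in the escaping gas = (n_Xe/√M_Xe) / Σ(n_i/√M_i)
= (4.41/√131.29) / (4.41/√131.29 + 3.43/√39.95) = 0.3849/(0.3849 + 0.5427) = 0.415.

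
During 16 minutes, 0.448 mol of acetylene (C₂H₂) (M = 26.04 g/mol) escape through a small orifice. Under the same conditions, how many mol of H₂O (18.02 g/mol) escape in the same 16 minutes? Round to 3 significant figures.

Using Graham's law: rate_H₂O/rate_C₂H₂ = √(M_C₂H₂/M_H₂O) = √(26.04/18.02) = √1.445 = 1.202.
So the amount for H₂O is 0.448 × 1.202 = 0.539 mol.

0.539 mol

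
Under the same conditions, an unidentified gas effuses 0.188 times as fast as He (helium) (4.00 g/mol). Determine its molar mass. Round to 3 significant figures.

By Graham's law, rate_X/rate_He = √(M_He/M_X).
0.188 = √(4.00/M_X)
M_X = 4.00 / 0.188² = 4.00 / 0.03534 = 113 g/mol

113 g/mol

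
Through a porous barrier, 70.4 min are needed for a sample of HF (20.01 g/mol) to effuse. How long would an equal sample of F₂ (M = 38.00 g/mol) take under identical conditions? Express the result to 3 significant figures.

By Graham's law, t_F₂/t_HF = √(M_F₂/M_HF) = √(38.00/20.01) = √1.899 = 1.378.
So the time for F₂ is 70.4 × 1.378 = 97.0 min.

97.0 min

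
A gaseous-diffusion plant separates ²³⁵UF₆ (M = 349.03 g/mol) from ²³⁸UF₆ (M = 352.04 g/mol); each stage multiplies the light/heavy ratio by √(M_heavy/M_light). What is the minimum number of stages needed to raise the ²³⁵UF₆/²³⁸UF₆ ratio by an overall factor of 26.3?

Per stage α = (352.04/349.03)^(1/2) = 1.00862^0.5, giving ln α = 0.004293.
Need α^N ≥ 26.3 ⇒ N ≥ ln(26.3) / ln α = 3.270 / 0.004293 = 761.52.
Rounding up, N = 762 stages.

762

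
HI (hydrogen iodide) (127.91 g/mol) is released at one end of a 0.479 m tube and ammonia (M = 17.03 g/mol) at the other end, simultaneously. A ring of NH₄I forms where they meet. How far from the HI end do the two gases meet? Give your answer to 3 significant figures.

Graham's law gives d_HI/d_NH₃ = rate_HI/rate_NH₃ = √(M_NH₃/M_HI) = √(17.03/127.91) = 0.3649.
With d_HI + d_NH₃ = 0.479 m, d_NH₃ = 0.479/(1 + 0.3649) = 0.3509 m.
d_HI = 0.479 − 0.3509 = 0.128 m.

0.128 m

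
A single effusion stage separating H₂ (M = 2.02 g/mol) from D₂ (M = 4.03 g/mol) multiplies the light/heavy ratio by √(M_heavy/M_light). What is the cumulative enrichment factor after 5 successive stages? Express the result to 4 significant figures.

5.622

Each stage multiplies the ratio by α = √(4.03/2.02), so after 5 stages the overall factor is α^5 = (4.03/2.02)^(5/2).
= 1.99505^(5/2) = 5.622.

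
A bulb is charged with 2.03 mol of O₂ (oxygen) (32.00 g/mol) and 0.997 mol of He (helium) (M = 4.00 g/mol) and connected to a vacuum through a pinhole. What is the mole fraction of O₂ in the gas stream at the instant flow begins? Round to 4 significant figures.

Rate_i ∝ x_i/√M_i (Graham's law weighted by mole fraction), so the effusate composition follows n_i/√M_i.
So x_O₂ in the escaping gas = (n_O₂/√M_O₂) / Σ(n_i/√M_i)
= (2.03/√32.00) / (2.03/√32.00 + 0.997/√4.00) = 0.3589/(0.3589 + 0.4985) = 0.4186.

0.4186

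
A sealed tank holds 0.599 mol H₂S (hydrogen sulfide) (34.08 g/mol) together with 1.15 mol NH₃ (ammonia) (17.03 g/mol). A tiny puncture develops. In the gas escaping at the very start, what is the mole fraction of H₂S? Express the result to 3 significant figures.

0.269

Rate_i ∝ x_i/√M_i (Graham's law weighted by mole fraction), so the effusate composition follows n_i/√M_i.
So x_H₂S in the escaping gas = (n_H₂S/√M_H₂S) / Σ(n_i/√M_i)
= (0.599/√34.08) / (0.599/√34.08 + 1.15/√17.03) = 0.1026/(0.1026 + 0.2787) = 0.269.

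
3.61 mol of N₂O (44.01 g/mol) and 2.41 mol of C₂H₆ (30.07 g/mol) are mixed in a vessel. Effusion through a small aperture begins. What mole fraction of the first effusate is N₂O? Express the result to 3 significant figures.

Effusion rate of each component ∝ n_i/√M_i (partial pressure × 1/√M).
So x_N₂O in the escaping gas = (n_N₂O/√M_N₂O) / Σ(n_i/√M_i)
= (3.61/√44.01) / (3.61/√44.01 + 2.41/√30.07) = 0.5442/(0.5442 + 0.4395) = 0.553.

0.553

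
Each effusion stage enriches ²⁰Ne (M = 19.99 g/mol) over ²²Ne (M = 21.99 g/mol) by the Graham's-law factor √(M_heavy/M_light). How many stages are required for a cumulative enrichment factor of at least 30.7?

72

Single-stage factor α = √(21.99/19.99), so ln α = ½ ln(1.10005) = 0.04768.
Need α^N ≥ 30.7 ⇒ N ≥ ln(30.7) / ln α = 3.424 / 0.04768 = 71.82.
So at least 72 stages are needed.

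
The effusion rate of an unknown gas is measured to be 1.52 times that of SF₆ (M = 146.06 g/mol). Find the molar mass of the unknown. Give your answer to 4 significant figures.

63.22 g/mol

Using Graham's law: rate_X/rate_SF₆ = √(M_SF₆/M_X).
1.52 = √(146.06/M_X)
M_X = 146.06 / 1.52² = 146.06 / 2.310 = 63.22 g/mol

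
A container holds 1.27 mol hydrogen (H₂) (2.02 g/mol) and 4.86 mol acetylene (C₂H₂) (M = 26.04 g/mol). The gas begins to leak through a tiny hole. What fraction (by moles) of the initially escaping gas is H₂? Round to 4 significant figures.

0.4841

Rate_i ∝ x_i/√M_i (Graham's law weighted by mole fraction), so the effusate composition follows n_i/√M_i.
Mole fraction of H₂ in the effusate = (n_H₂/√M_H₂) / (n_H₂/√M_H₂ + n_C₂H₂/√M_C₂H₂)
= (1.27/√2.02) / (1.27/√2.02 + 4.86/√26.04) = 0.8936/(0.8936 + 0.9524) = 0.4841.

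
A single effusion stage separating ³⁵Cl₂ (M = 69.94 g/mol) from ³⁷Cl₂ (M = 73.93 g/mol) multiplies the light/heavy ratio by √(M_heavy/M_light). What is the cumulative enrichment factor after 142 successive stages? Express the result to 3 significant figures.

After 142 stages the ratio has grown by (√(73.93/69.94))^142 = (73.93/69.94)^(142/2).
= 1.05705^71 = 51.4.

51.4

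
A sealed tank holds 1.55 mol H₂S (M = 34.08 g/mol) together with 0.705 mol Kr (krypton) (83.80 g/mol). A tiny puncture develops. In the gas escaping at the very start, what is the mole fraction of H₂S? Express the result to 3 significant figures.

0.775

Effusion rate of each component ∝ n_i/√M_i (partial pressure × 1/√M).
So x_H₂S in the escaping gas = (n_H₂S/√M_H₂S) / Σ(n_i/√M_i)
= (1.55/√34.08) / (1.55/√34.08 + 0.705/√83.80) = 0.2655/(0.2655 + 0.07701) = 0.775.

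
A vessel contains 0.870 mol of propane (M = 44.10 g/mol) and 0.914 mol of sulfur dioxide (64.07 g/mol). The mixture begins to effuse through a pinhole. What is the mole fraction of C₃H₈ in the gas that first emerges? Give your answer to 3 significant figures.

0.534

Rate_i ∝ x_i/√M_i (Graham's law weighted by mole fraction), so the effusate composition follows n_i/√M_i.
x_C₃H₈(eff) = (n_C₃H₈/√M_C₃H₈) / (n_C₃H₈/√M_C₃H₈ + n_SO₂/√M_SO₂)
= (0.870/√44.10) / (0.870/√44.10 + 0.914/√64.07) = 0.1310/(0.1310 + 0.1142) = 0.534.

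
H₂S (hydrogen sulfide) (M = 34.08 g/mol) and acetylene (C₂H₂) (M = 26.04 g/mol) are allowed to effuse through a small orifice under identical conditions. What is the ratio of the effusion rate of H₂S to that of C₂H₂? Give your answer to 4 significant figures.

Graham's law gives rate_H₂S/rate_C₂H₂ = √(M_C₂H₂/M_H₂S) = √(26.04/34.08) = √0.7641 = 0.8741.

0.8741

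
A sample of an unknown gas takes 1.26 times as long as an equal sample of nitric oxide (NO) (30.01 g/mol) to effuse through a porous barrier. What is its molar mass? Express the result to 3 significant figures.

47.6 g/mol

By Graham's law, t_X/t_NO = √(M_X/M_NO).
1.26 = √(M_X/30.01)
M_X = 30.01 × 1.26² = 30.01 × 1.588 = 47.6 g/mol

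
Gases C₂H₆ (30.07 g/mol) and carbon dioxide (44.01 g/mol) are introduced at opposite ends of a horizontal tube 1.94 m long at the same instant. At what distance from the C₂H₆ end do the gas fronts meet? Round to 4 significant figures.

Graham's law gives d_C₂H₆/d_CO₂ = rate_C₂H₆/rate_CO₂ = √(M_CO₂/M_C₂H₆) = √(44.01/30.07) = 1.210.
With d_C₂H₆ + d_CO₂ = 1.94 m, d_CO₂ = 1.94/(1 + 1.210) = 0.8779 m.
d_C₂H₆ = 1.94 − 0.8779 = 1.062 m.

1.062 m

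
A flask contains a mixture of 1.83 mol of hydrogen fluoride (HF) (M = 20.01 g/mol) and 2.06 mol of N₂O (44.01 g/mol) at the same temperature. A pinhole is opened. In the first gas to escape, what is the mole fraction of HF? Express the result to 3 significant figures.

0.568

Each component's effusion rate ∝ (its partial pressure)·(1/√M) ∝ n_i/√M_i.
Mole fraction of HF in the effusate = (n_HF/√M_HF) / (n_HF/√M_HF + n_N₂O/√M_N₂O)
= (1.83/√20.01) / (1.83/√20.01 + 2.06/√44.01) = 0.4091/(0.4091 + 0.3105) = 0.568.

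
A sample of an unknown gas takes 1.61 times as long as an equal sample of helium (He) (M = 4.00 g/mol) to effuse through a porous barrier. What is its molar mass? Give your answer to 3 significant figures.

Using Graham's law: t_X/t_He = √(M_X/M_He).
1.61 = √(M_X/4.00)
M_X = 4.00 × 1.61² = 4.00 × 2.592 = 10.4 g/mol

10.4 g/mol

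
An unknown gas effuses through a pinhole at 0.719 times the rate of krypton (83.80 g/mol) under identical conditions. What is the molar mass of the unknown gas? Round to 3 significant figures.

By Graham's law, rate_X/rate_Kr = √(M_Kr/M_X).
0.719 = √(83.80/M_X)
M_X = 83.80 / 0.719² = 83.80 / 0.5170 = 162 g/mol

162 g/mol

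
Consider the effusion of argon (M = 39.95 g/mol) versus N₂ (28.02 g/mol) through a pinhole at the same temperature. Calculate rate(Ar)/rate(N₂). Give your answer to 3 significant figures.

From Graham's law, rate_Ar/rate_N₂ = √(M_N₂/M_Ar) = √(28.02/39.95) = √0.7014 = 0.837.

0.837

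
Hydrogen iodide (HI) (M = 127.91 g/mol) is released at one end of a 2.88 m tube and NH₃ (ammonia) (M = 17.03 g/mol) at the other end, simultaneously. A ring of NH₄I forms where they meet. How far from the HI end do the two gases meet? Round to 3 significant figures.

Distances travelled in equal time are proportional to diffusion rates, so d_HI/d_NH₃ = √(M_NH₃/M_HI) = √(17.03/127.91) = 0.3649.
With d_HI + d_NH₃ = 2.88 m, d_NH₃ = 2.88/(1 + 0.3649) = 2.110 m.
d_HI = 2.88 − 2.110 = 0.770 m.

0.770 m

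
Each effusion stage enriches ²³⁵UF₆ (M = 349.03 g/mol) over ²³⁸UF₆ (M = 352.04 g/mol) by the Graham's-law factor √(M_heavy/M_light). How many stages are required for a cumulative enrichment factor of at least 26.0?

With α = √(352.04/349.03) per stage, ln α = ½ ln(1.00862) = 0.004293.
Need α^N ≥ 26.0 ⇒ N ≥ ln(26.0) / ln α = 3.258 / 0.004293 = 758.85.
So at least 759 stages are needed.

759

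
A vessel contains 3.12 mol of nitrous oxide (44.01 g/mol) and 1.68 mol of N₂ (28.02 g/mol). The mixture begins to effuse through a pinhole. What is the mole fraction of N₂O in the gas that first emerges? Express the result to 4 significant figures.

0.5971

Each component's effusion rate ∝ (its partial pressure)·(1/√M) ∝ n_i/√M_i.
x_N₂O(eff) = (n_N₂O/√M_N₂O) / (n_N₂O/√M_N₂O + n_N₂/√M_N₂)
= (3.12/√44.01) / (3.12/√44.01 + 1.68/√28.02) = 0.4703/(0.4703 + 0.3174) = 0.5971.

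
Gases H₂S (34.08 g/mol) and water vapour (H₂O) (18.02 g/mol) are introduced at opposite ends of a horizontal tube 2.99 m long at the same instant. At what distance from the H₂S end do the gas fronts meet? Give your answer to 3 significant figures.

1.26 m

Graham's law gives d_H₂S/d_H₂O = rate_H₂S/rate_H₂O = √(M_H₂O/M_H₂S) = √(18.02/34.08) = 0.7272.
With d_H₂S + d_H₂O = 2.99 m, d_H₂O = 2.99/(1 + 0.7272) = 1.731 m.
d_H₂S = 2.99 − 1.731 = 1.26 m.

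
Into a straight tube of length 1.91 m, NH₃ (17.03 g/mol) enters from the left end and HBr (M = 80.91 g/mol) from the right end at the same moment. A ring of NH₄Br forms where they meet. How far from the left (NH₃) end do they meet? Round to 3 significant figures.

The fronts meet when d_NH₃ + d_HBr = L with d_NH₃/d_HBr = √(M_HBr/M_NH₃) (Graham's law). Here √(M_HBr/M_NH₃) = √(80.91/17.03) = 2.180.
With d_NH₃ + d_HBr = 1.91 m, d_HBr = 1.91/(1 + 2.180) = 0.6007 m.
d_NH₃ = 1.91 − 0.6007 = 1.31 m.

1.31 m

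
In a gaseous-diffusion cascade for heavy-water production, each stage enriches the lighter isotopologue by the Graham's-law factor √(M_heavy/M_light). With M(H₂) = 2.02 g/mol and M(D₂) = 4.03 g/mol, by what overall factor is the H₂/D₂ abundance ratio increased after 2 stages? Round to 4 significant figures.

1.995

Overall factor = α^2 with α = √(4.03/2.02), i.e. (4.03/2.02)^(2/2).
= 1.99505^1 = 1.995.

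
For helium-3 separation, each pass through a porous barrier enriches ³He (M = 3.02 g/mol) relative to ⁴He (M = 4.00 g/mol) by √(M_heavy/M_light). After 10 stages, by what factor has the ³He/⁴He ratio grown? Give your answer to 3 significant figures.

4.08

Overall factor = α^10 with α = √(4.00/3.02), i.e. (4.00/3.02)^(10/2).
= 1.32450^5 = 4.08.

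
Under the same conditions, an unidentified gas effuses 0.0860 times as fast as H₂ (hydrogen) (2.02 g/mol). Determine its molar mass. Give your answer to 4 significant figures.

273.1 g/mol

Graham's law gives rate_X/rate_H₂ = √(M_H₂/M_X).
0.0860 = √(2.02/M_X)
M_X = 2.02 / 0.0860² = 2.02 / 0.007396 = 273.1 g/mol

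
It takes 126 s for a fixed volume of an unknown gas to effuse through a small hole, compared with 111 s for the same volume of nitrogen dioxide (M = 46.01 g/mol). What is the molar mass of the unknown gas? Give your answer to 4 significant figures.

By Graham's law, t_X/t_NO₂ = √(M_X/M_NO₂).
126/111 = 1.135 = √(M_X/46.01)
M_X = 46.01 × 1.135² = 46.01 × 1.289 = 59.29 g/mol

59.29 g/mol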